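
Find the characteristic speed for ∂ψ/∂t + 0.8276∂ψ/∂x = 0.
Speed = 0.8276. Information travels along x - 0.8276t = const (rightward).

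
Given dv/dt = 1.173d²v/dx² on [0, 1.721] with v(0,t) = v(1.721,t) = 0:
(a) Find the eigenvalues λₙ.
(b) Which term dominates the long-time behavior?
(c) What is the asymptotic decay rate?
Eigenvalues: λₙ = 1.173n²π²/1.721².
First three modes:
  n=1: λ₁ = 1.173π²/1.721² ≈ 3.909
  n=2: λ₂ = 4.692π²/1.721² ≈ 15.635 (4× faster decay)
  n=3: λ₃ = 10.557π²/1.721² ≈ 35.179 (9× faster decay)
As t → ∞, higher modes decay exponentially faster. The n=1 mode dominates: v ~ c₁ sin(πx/1.721) e^{-λ₁t}.
Decay rate: λ₁ = 1.173π²/1.721² ≈ 3.909.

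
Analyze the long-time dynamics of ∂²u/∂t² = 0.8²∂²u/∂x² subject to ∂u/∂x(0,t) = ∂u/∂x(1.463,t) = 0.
Long-time behavior: u oscillates about a mean that drifts linearly in t (generically unbounded; no decay). There is no damping, so the nonconstant modes persist as standing waves (energy conserved, no decay). But with Neumann conditions at both ends the constant mode has eigenvalue 0: the spatial mean M(t) of u satisfies M'' = 0, so M(t) = M(0) + M'(0)·t. Unless the initial velocity has zero mean (∫u_t(x,0)dx = 0), the solution grows linearly in t (unbounded, though not exponentially); if it does have zero mean, the solution stays bounded and simply oscillates.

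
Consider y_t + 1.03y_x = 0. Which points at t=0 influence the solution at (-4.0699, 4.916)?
A single point: x = -9.13338. The characteristic through (-4.0699, 4.916) is x - 1.03t = const, so x = -4.0699 - 1.03·4.916 = -9.13338.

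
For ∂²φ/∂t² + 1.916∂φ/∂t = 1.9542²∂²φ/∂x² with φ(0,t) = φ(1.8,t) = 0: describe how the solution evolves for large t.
φ → 0. Damping (γ=1.916) dissipates energy; oscillations decay exponentially.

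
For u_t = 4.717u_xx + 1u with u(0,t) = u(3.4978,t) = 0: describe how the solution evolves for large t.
u → 0. Diffusion dominates reaction (r=1 < κπ²/L²≈3.81); solution decays.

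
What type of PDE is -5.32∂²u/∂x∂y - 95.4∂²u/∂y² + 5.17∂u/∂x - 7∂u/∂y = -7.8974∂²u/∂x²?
Rewriting in standard form: 7.8974∂²u/∂x² - 5.32∂²u/∂x∂y - 95.4∂²u/∂y² + 5.17∂u/∂x - 7∂u/∂y = 0. With A = 7.8974, B = -5.32, C = -95.4, the discriminant is 3041.95024. This is a hyperbolic PDE.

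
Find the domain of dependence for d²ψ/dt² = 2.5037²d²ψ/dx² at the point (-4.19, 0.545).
Domain of dependence: [-5.5545165, -2.8254835]. Signals travel at speed 2.5037, so data within |x - -4.19| ≤ 2.5037·0.545 = 1.3645165 can reach the point.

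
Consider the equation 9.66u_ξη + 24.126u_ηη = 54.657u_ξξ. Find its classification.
Rewriting in standard form: -54.657u_ξξ + 9.66u_ξη + 24.126u_ηη = 0. Hyperbolic. (A = -54.657, B = 9.66, C = 24.126 gives B² - 4AC = 5367.934728.)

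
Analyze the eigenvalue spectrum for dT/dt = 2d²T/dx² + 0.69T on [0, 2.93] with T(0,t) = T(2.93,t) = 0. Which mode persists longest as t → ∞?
Eigenvalues: λₙ = 2n²π²/2.93² - 0.69.
First three modes:
  n=1: λ₁ = 2π²/2.93² - 0.69 ≈ 1.609
  n=2: λ₂ = 8π²/2.93² - 0.69 ≈ 8.507
  n=3: λ₃ = 18π²/2.93² - 0.69 ≈ 20.004
Since 2π²/2.93² ≈ 2.299 > 0.69, all λₙ > 0.
The n=1 mode decays slowest → dominates as t → ∞.
Asymptotic: T ~ c₁ sin(πx/2.93) e^{-λ₁t} with decay rate λ₁ ≈ 1.609.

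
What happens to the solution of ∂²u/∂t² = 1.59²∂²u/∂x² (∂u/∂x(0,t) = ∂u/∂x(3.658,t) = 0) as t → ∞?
u oscillates about a mean that drifts linearly in t (generically unbounded; no decay). There is no damping, so the nonconstant modes persist as standing waves (energy conserved, no decay). But with Neumann conditions at both ends the constant mode has eigenvalue 0: the spatial mean M(t) of u satisfies M'' = 0, so M(t) = M(0) + M'(0)·t. Unless the initial velocity has zero mean (∫u_t(x,0)dx = 0), the solution grows linearly in t (unbounded, though not exponentially); if it does have zero mean, the solution stays bounded and simply oscillates.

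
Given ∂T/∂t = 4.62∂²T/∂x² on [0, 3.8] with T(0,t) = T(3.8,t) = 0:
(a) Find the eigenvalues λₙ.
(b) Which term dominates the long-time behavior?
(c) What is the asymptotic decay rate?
Eigenvalues: λₙ = 4.62n²π²/3.8².
First three modes:
  n=1: λ₁ = 4.62π²/3.8² ≈ 3.158
  n=2: λ₂ = 18.48π²/3.8² ≈ 12.631 (4× faster decay)
  n=3: λ₃ = 41.58π²/3.8² ≈ 28.42 (9× faster decay)
As t → ∞, higher modes decay exponentially faster. The n=1 mode dominates: T ~ c₁ sin(πx/3.8) e^{-λ₁t}.
Decay rate: λ₁ = 4.62π²/3.8² ≈ 3.158.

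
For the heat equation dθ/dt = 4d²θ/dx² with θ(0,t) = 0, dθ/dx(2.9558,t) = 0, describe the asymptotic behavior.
θ → 0. Heat escapes through the Dirichlet boundary.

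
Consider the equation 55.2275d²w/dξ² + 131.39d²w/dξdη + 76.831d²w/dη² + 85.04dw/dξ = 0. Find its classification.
Hyperbolic. (A = 55.2275, B = 131.39, C = 76.831 gives B² - 4AC = 290.59589.)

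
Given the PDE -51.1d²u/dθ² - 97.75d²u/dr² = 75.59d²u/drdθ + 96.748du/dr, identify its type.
Rewriting in standard form: -97.75d²u/dr² - 75.59d²u/drdθ - 51.1d²u/dθ² - 96.748du/dr = 0. The second-order coefficients are A = -97.75, B = -75.59, C = -51.1. Since B² - 4AC = -14266.2519 < 0, this is an elliptic PDE.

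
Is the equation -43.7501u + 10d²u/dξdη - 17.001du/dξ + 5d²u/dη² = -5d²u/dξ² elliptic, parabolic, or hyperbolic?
Rewriting in standard form: 5d²u/dξ² + 10d²u/dξdη + 5d²u/dη² - 17.001du/dξ - 43.7501u = 0. Computing B² - 4AC with A = 5, B = 10, C = 5: discriminant = 0 (zero). Answer: parabolic.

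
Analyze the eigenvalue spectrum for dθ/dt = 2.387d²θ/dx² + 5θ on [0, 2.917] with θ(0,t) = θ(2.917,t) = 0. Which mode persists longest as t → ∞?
Eigenvalues: λₙ = 2.387n²π²/2.917² - 5.
First three modes:
  n=1: λ₁ = 2.387π²/2.917² - 5 ≈ -2.231
  n=2: λ₂ = 9.548π²/2.917² - 5 ≈ 6.075
  n=3: λ₃ = 21.483π²/2.917² - 5 ≈ 19.918
Since 2.387π²/2.917² ≈ 2.769 < 5, λ₁ < 0.
The n=1 mode grows fastest (−λₙ is largest for n=1) → dominates.
Asymptotic: θ ~ c₁ sin(πx/2.917) e^{2.231t} (exponential growth at rate −λ₁ ≈ 2.231).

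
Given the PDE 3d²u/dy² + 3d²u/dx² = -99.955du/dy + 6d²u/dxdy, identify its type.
Rewriting in standard form: 3d²u/dx² - 6d²u/dxdy + 3d²u/dy² + 99.955du/dy = 0. The second-order coefficients are A = 3, B = -6, C = 3. Since B² - 4AC = 0 = 0, this is a parabolic PDE.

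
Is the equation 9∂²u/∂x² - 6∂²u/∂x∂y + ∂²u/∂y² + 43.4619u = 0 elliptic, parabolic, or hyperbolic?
Computing B² - 4AC with A = 9, B = -6, C = 1: discriminant = 0 (zero). Answer: parabolic.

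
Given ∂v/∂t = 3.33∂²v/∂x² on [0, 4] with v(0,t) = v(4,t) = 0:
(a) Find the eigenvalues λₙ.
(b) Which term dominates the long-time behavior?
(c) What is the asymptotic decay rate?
Eigenvalues: λₙ = 3.33n²π²/4².
First three modes:
  n=1: λ₁ = 3.33π²/4² ≈ 2.054
  n=2: λ₂ = 13.32π²/4² ≈ 8.216 (4× faster decay)
  n=3: λ₃ = 29.97π²/4² ≈ 18.487 (9× faster decay)
As t → ∞, higher modes decay exponentially faster. The n=1 mode dominates: v ~ c₁ sin(πx/4) e^{-λ₁t}.
Decay rate: λ₁ = 3.33π²/4² ≈ 2.054.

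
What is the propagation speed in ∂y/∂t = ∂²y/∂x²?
Infinite. The heat equation is parabolic, not hyperbolic, so disturbances propagate instantly.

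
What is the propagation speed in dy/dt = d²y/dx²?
Infinite. The heat equation is parabolic, not hyperbolic, so disturbances propagate instantly.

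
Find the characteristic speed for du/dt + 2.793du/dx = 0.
Speed = 2.793. Information travels along x - 2.793t = const (rightward).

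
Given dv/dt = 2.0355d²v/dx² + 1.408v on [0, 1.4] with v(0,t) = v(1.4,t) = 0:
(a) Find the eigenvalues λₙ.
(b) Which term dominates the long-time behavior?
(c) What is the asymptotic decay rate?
Eigenvalues: λₙ = 2.0355n²π²/1.4² - 1.408.
First three modes:
  n=1: λ₁ = 2.0355π²/1.4² - 1.408 ≈ 8.842
  n=2: λ₂ = 8.142π²/1.4² - 1.408 ≈ 39.591
  n=3: λ₃ = 18.3195π²/1.4² - 1.408 ≈ 90.84
Since 2.0355π²/1.4² ≈ 10.25 > 1.408, all λₙ > 0.
The n=1 mode decays slowest → dominates as t → ∞.
Asymptotic: v ~ c₁ sin(πx/1.4) e^{-λ₁t} with decay rate λ₁ ≈ 8.842.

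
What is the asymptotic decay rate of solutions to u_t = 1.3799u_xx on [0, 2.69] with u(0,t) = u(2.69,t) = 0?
Eigenvalues: λₙ = 1.3799n²π²/2.69².
First three modes:
  n=1: λ₁ = 1.3799π²/2.69² ≈ 1.882
  n=2: λ₂ = 5.5196π²/2.69² ≈ 7.528 (4× faster decay)
  n=3: λ₃ = 12.4191π²/2.69² ≈ 16.939 (9× faster decay)
As t → ∞, higher modes decay exponentially faster. The n=1 mode dominates: u ~ c₁ sin(πx/2.69) e^{-λ₁t}.
Decay rate: λ₁ = 1.3799π²/2.69² ≈ 1.882.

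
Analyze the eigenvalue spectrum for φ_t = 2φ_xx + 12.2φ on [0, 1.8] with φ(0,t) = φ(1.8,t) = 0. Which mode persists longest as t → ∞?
Eigenvalues: λₙ = 2n²π²/1.8² - 12.2.
First three modes:
  n=1: λ₁ = 2π²/1.8² - 12.2 ≈ -6.108
  n=2: λ₂ = 8π²/1.8² - 12.2 ≈ 12.169
  n=3: λ₃ = 18π²/1.8² - 12.2 ≈ 42.631
Since 2π²/1.8² ≈ 6.092 < 12.2, λ₁ < 0.
The n=1 mode grows fastest (−λₙ is largest for n=1) → dominates.
Asymptotic: φ ~ c₁ sin(πx/1.8) e^{6.108t} (exponential growth at rate −λ₁ ≈ 6.108).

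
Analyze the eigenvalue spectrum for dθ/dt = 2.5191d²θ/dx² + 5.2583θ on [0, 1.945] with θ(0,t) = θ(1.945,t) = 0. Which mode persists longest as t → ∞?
Eigenvalues: λₙ = 2.5191n²π²/1.945² - 5.2583.
First three modes:
  n=1: λ₁ = 2.5191π²/1.945² - 5.2583 ≈ 1.314
  n=2: λ₂ = 10.0764π²/1.945² - 5.2583 ≈ 21.03
  n=3: λ₃ = 22.6719π²/1.945² - 5.2583 ≈ 53.891
Since 2.5191π²/1.945² ≈ 6.572 > 5.2583, all λₙ > 0.
The n=1 mode decays slowest → dominates as t → ∞.
Asymptotic: θ ~ c₁ sin(πx/1.945) e^{-λ₁t} with decay rate λ₁ ≈ 1.314.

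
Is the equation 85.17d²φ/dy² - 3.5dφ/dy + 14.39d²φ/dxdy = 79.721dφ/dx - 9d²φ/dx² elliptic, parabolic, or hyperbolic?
Rewriting in standard form: 9d²φ/dx² + 14.39d²φ/dxdy + 85.17d²φ/dy² - 79.721dφ/dx - 3.5dφ/dy = 0. Computing B² - 4AC with A = 9, B = 14.39, C = 85.17: discriminant = -2859.0479 (negative). Answer: elliptic.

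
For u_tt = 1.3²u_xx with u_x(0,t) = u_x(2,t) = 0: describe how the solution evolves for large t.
u oscillates about a mean that drifts linearly in t (generically unbounded; no decay). There is no damping, so the nonconstant modes persist as standing waves (energy conserved, no decay). But with Neumann conditions at both ends the constant mode has eigenvalue 0: the spatial mean M(t) of u satisfies M'' = 0, so M(t) = M(0) + M'(0)·t. Unless the initial velocity has zero mean (∫u_t(x,0)dx = 0), the solution grows linearly in t (unbounded, though not exponentially); if it does have zero mean, the solution stays bounded and simply oscillates.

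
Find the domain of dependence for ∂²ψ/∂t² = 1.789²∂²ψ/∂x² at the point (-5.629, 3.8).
Domain of dependence: [-12.4272, 1.1692]. Signals travel at speed 1.789, so data within |x - -5.629| ≤ 1.789·3.8 = 6.7982 can reach the point.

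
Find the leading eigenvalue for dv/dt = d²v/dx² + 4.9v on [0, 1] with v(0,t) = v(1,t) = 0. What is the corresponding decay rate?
Eigenvalues: λₙ = n²π²/1² - 4.9.
First three modes:
  n=1: λ₁ = π² - 4.9 ≈ 4.97
  n=2: λ₂ = 4π² - 4.9 ≈ 34.578
  n=3: λ₃ = 9π² - 4.9 ≈ 83.926
Since π² ≈ 9.87 > 4.9, all λₙ > 0.
The n=1 mode decays slowest → dominates as t → ∞.
Asymptotic: v ~ c₁ sin(πx/1) e^{-λ₁t} with decay rate λ₁ ≈ 4.97.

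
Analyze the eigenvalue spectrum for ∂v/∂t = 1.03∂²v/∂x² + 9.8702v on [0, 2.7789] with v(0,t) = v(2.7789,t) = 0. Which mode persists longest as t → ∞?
Eigenvalues: λₙ = 1.03n²π²/2.7789² - 9.8702.
First three modes:
  n=1: λ₁ = 1.03π²/2.7789² - 9.8702 ≈ -8.554
  n=2: λ₂ = 4.12π²/2.7789² - 9.8702 ≈ -4.605
  n=3: λ₃ = 9.27π²/2.7789² - 9.8702 ≈ 1.977
Since 1.03π²/2.7789² ≈ 1.316 < 9.8702, λ₁ < 0.
The n=1 mode grows fastest (−λₙ is largest for n=1) → dominates.
Asymptotic: v ~ c₁ sin(πx/2.7789) e^{8.554t} (exponential growth at rate −λ₁ ≈ 8.554).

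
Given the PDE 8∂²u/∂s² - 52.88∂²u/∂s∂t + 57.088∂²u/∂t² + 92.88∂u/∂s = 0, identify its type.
The second-order coefficients are A = 8, B = -52.88, C = 57.088. Since B² - 4AC = 969.4784 > 0, this is a hyperbolic PDE.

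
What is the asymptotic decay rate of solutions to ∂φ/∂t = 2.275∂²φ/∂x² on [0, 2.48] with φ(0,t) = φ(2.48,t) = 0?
Eigenvalues: λₙ = 2.275n²π²/2.48².
First three modes:
  n=1: λ₁ = 2.275π²/2.48² ≈ 3.651
  n=2: λ₂ = 9.1π²/2.48² ≈ 14.603 (4× faster decay)
  n=3: λ₃ = 20.475π²/2.48² ≈ 32.856 (9× faster decay)
As t → ∞, higher modes decay exponentially faster. The n=1 mode dominates: φ ~ c₁ sin(πx/2.48) e^{-λ₁t}.
Decay rate: λ₁ = 2.275π²/2.48² ≈ 3.651.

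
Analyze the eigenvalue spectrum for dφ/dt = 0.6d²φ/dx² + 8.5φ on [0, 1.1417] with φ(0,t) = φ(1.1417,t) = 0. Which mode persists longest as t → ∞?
Eigenvalues: λₙ = 0.6n²π²/1.1417² - 8.5.
First three modes:
  n=1: λ₁ = 0.6π²/1.1417² - 8.5 ≈ -3.957
  n=2: λ₂ = 2.4π²/1.1417² - 8.5 ≈ 9.672
  n=3: λ₃ = 5.4π²/1.1417² - 8.5 ≈ 32.387
Since 0.6π²/1.1417² ≈ 4.543 < 8.5, λ₁ < 0.
The n=1 mode grows fastest (−λₙ is largest for n=1) → dominates.
Asymptotic: φ ~ c₁ sin(πx/1.1417) e^{3.957t} (exponential growth at rate −λ₁ ≈ 3.957).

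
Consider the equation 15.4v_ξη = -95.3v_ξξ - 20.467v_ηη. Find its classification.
Rewriting in standard form: 95.3v_ξξ + 15.4v_ξη + 20.467v_ηη = 0. Elliptic. (A = 95.3, B = 15.4, C = 20.467 gives B² - 4AC = -7564.8604.)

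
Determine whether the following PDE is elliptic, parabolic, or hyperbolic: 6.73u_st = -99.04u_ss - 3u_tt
Rewriting in standard form: 99.04u_ss + 6.73u_st + 3u_tt = 0. Coefficients: A = 99.04, B = 6.73, C = 3. B² - 4AC = -1143.1871, which is negative, so the equation is elliptic.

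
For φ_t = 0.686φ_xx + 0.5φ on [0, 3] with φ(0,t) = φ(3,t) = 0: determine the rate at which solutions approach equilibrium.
Eigenvalues: λₙ = 0.686n²π²/3² - 0.5.
First three modes:
  n=1: λ₁ = 0.686π²/3² - 0.5 ≈ 0.252
  n=2: λ₂ = 2.744π²/3² - 0.5 ≈ 2.509
  n=3: λ₃ = 6.174π²/3² - 0.5 ≈ 6.271
Since 0.686π²/3² ≈ 0.752 > 0.5, all λₙ > 0.
The n=1 mode decays slowest → dominates as t → ∞.
Asymptotic: φ ~ c₁ sin(πx/3) e^{-λ₁t} with decay rate λ₁ ≈ 0.252.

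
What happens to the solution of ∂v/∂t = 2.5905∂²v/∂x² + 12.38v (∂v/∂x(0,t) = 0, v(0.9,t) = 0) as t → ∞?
v grows unboundedly. Reaction dominates diffusion (r=12.38 > κπ²/(4L²)≈7.89); solution grows exponentially.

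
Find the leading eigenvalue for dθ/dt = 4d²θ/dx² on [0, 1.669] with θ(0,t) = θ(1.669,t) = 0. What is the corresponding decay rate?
Eigenvalues: λₙ = 4n²π²/1.669².
First three modes:
  n=1: λ₁ = 4π²/1.669² ≈ 14.173
  n=2: λ₂ = 16π²/1.669² ≈ 56.69 (4× faster decay)
  n=3: λ₃ = 36π²/1.669² ≈ 127.553 (9× faster decay)
As t → ∞, higher modes decay exponentially faster. The n=1 mode dominates: θ ~ c₁ sin(πx/1.669) e^{-λ₁t}.
Decay rate: λ₁ = 4π²/1.669² ≈ 14.173.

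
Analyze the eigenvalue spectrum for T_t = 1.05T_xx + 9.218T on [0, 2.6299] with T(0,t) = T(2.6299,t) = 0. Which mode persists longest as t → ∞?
Eigenvalues: λₙ = 1.05n²π²/2.6299² - 9.218.
First three modes:
  n=1: λ₁ = 1.05π²/2.6299² - 9.218 ≈ -7.72
  n=2: λ₂ = 4.2π²/2.6299² - 9.218 ≈ -3.225
  n=3: λ₃ = 9.45π²/2.6299² - 9.218 ≈ 4.267
Since 1.05π²/2.6299² ≈ 1.498 < 9.218, λ₁ < 0.
The n=1 mode grows fastest (−λₙ is largest for n=1) → dominates.
Asymptotic: T ~ c₁ sin(πx/2.6299) e^{7.72t} (exponential growth at rate −λ₁ ≈ 7.72).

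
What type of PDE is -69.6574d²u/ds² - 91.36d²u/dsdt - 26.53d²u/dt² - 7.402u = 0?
With A = -69.6574, B = -91.36, C = -26.53, the discriminant is 954.606312. This is a hyperbolic PDE.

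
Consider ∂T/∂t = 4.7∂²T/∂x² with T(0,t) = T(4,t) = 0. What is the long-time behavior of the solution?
As t → ∞, T → 0. Heat diffuses out through both boundaries.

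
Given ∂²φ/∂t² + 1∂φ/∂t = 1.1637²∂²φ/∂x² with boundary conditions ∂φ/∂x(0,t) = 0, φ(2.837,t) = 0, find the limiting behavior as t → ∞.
φ → 0. Damping (γ=1) dissipates energy; oscillations decay exponentially.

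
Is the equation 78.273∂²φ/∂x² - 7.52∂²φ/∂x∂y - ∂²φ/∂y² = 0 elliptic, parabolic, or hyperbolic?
Computing B² - 4AC with A = 78.273, B = -7.52, C = -1: discriminant = 369.6424 (positive). Answer: hyperbolic.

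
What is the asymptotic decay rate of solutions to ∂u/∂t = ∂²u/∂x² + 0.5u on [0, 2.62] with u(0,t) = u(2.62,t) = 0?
Eigenvalues: λₙ = n²π²/2.62² - 0.5.
First three modes:
  n=1: λ₁ = π²/2.62² - 0.5 ≈ 0.938
  n=2: λ₂ = 4π²/2.62² - 0.5 ≈ 5.251
  n=3: λ₃ = 9π²/2.62² - 0.5 ≈ 12.44
Since π²/2.62² ≈ 1.438 > 0.5, all λₙ > 0.
The n=1 mode decays slowest → dominates as t → ∞.
Asymptotic: u ~ c₁ sin(πx/2.62) e^{-λ₁t} with decay rate λ₁ ≈ 0.938.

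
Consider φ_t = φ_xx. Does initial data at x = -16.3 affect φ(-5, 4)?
Yes, for any finite x. The heat equation has infinite propagation speed, so all initial data affects all points at any t > 0.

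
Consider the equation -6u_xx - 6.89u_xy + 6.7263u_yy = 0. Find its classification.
Hyperbolic. (A = -6, B = -6.89, C = 6.7263 gives B² - 4AC = 208.9033.)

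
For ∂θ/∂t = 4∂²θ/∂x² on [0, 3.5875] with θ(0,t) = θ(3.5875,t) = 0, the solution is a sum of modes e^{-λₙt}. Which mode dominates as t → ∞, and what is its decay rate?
Eigenvalues: λₙ = 4n²π²/3.5875².
First three modes:
  n=1: λ₁ = 4π²/3.5875² ≈ 3.067
  n=2: λ₂ = 16π²/3.5875² ≈ 12.27 (4× faster decay)
  n=3: λ₃ = 36π²/3.5875² ≈ 27.607 (9× faster decay)
As t → ∞, higher modes decay exponentially faster. The n=1 mode dominates: θ ~ c₁ sin(πx/3.5875) e^{-λ₁t}.
Decay rate: λ₁ = 4π²/3.5875² ≈ 3.067.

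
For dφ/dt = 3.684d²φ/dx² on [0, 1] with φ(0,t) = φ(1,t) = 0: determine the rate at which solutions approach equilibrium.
Eigenvalues: λₙ = 3.684n²π².
First three modes:
  n=1: λ₁ = 3.684π² ≈ 36.36
  n=2: λ₂ = 14.736π² ≈ 145.438 (4× faster decay)
  n=3: λ₃ = 33.156π² ≈ 327.237 (9× faster decay)
As t → ∞, higher modes decay exponentially faster. The n=1 mode dominates: φ ~ c₁ sin(πx) e^{-λ₁t}.
Decay rate: λ₁ = 3.684π² ≈ 36.36.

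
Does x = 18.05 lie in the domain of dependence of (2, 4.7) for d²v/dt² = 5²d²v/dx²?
Yes. The domain of dependence is [-21.5, 25.5], and 18.05 ∈ [-21.5, 25.5].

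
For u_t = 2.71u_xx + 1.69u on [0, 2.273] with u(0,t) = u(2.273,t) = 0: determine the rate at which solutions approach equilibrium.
Eigenvalues: λₙ = 2.71n²π²/2.273² - 1.69.
First three modes:
  n=1: λ₁ = 2.71π²/2.273² - 1.69 ≈ 3.487
  n=2: λ₂ = 10.84π²/2.273² - 1.69 ≈ 19.018
  n=3: λ₃ = 24.39π²/2.273² - 1.69 ≈ 44.902
Since 2.71π²/2.273² ≈ 5.177 > 1.69, all λₙ > 0.
The n=1 mode decays slowest → dominates as t → ∞.
Asymptotic: u ~ c₁ sin(πx/2.273) e^{-λ₁t} with decay rate λ₁ ≈ 3.487.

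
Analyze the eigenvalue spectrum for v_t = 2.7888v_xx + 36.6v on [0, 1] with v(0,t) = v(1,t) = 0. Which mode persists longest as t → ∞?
Eigenvalues: λₙ = 2.7888n²π²/1² - 36.6.
First three modes:
  n=1: λ₁ = 2.7888π² - 36.6 ≈ -9.076
  n=2: λ₂ = 11.1552π² - 36.6 ≈ 73.497
  n=3: λ₃ = 25.0992π² - 36.6 ≈ 211.119
Since 2.7888π² ≈ 27.524 < 36.6, λ₁ < 0.
The n=1 mode grows fastest (−λₙ is largest for n=1) → dominates.
Asymptotic: v ~ c₁ sin(πx/1) e^{9.076t} (exponential growth at rate −λ₁ ≈ 9.076).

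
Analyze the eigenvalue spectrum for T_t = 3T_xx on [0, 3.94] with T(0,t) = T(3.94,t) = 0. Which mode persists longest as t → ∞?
Eigenvalues: λₙ = 3n²π²/3.94².
First three modes:
  n=1: λ₁ = 3π²/3.94² ≈ 1.907
  n=2: λ₂ = 12π²/3.94² ≈ 7.629 (4× faster decay)
  n=3: λ₃ = 27π²/3.94² ≈ 17.166 (9× faster decay)
As t → ∞, higher modes decay exponentially faster. The n=1 mode dominates: T ~ c₁ sin(πx/3.94) e^{-λ₁t}.
Decay rate: λ₁ = 3π²/3.94² ≈ 1.907.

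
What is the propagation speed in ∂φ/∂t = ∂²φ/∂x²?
Infinite. The heat equation is parabolic, not hyperbolic, so disturbances propagate instantly.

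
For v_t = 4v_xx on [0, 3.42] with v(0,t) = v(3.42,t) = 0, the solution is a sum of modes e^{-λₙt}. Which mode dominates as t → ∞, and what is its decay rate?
Eigenvalues: λₙ = 4n²π²/3.42².
First three modes:
  n=1: λ₁ = 4π²/3.42² ≈ 3.375
  n=2: λ₂ = 16π²/3.42² ≈ 13.501 (4× faster decay)
  n=3: λ₃ = 36π²/3.42² ≈ 30.377 (9× faster decay)
As t → ∞, higher modes decay exponentially faster. The n=1 mode dominates: v ~ c₁ sin(πx/3.42) e^{-λ₁t}.
Decay rate: λ₁ = 4π²/3.42² ≈ 3.375.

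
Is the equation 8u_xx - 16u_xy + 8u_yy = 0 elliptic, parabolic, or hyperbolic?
Computing B² - 4AC with A = 8, B = -16, C = 8: discriminant = 0 (zero). Answer: parabolic.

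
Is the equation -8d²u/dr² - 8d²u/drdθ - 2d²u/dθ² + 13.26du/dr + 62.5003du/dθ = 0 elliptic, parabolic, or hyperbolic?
Computing B² - 4AC with A = -8, B = -8, C = -2: discriminant = 0 (zero). Answer: parabolic.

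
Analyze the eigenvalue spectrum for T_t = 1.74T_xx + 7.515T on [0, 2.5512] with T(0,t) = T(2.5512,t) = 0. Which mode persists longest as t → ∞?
Eigenvalues: λₙ = 1.74n²π²/2.5512² - 7.515.
First three modes:
  n=1: λ₁ = 1.74π²/2.5512² - 7.515 ≈ -4.876
  n=2: λ₂ = 6.96π²/2.5512² - 7.515 ≈ 3.039
  n=3: λ₃ = 15.66π²/2.5512² - 7.515 ≈ 16.232
Since 1.74π²/2.5512² ≈ 2.639 < 7.515, λ₁ < 0.
The n=1 mode grows fastest (−λₙ is largest for n=1) → dominates.
Asymptotic: T ~ c₁ sin(πx/2.5512) e^{4.876t} (exponential growth at rate −λ₁ ≈ 4.876).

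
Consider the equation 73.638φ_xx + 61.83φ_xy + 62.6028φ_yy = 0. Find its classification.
Elliptic. (A = 73.638, B = 61.83, C = 62.6028 gives B² - 4AC = -14616.8310456.)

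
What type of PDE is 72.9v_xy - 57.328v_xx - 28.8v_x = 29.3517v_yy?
Rewriting in standard form: -57.328v_xx + 72.9v_xy - 29.3517v_yy - 28.8v_x = 0. With A = -57.328, B = 72.9, C = -29.3517, the discriminant is -1416.2870304. This is an elliptic PDE.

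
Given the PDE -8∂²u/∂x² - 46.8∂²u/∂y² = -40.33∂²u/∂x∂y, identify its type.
Rewriting in standard form: -8∂²u/∂x² + 40.33∂²u/∂x∂y - 46.8∂²u/∂y² = 0. The second-order coefficients are A = -8, B = 40.33, C = -46.8. Since B² - 4AC = 128.9089 > 0, this is a hyperbolic PDE.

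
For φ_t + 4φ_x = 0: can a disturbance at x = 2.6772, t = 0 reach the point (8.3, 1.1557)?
No. Only data at x = 3.6772 affects (8.3, 1.1557). Advection has one-way propagation along characteristics.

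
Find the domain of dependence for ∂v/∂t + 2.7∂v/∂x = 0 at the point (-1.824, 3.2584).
A single point: x = -10.62168. The characteristic through (-1.824, 3.2584) is x - 2.7t = const, so x = -1.824 - 2.7·3.2584 = -10.62168.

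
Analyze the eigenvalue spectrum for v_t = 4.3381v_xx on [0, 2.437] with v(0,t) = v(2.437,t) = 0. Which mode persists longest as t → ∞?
Eigenvalues: λₙ = 4.3381n²π²/2.437².
First three modes:
  n=1: λ₁ = 4.3381π²/2.437² ≈ 7.209
  n=2: λ₂ = 17.3524π²/2.437² ≈ 28.837 (4× faster decay)
  n=3: λ₃ = 39.0429π²/2.437² ≈ 64.883 (9× faster decay)
As t → ∞, higher modes decay exponentially faster. The n=1 mode dominates: v ~ c₁ sin(πx/2.437) e^{-λ₁t}.
Decay rate: λ₁ = 4.3381π²/2.437² ≈ 7.209.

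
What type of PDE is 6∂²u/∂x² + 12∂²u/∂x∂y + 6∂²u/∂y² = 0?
With A = 6, B = 12, C = 6, the discriminant is 0. This is a parabolic PDE.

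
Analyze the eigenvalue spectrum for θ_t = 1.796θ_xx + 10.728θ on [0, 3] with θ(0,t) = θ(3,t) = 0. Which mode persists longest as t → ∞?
Eigenvalues: λₙ = 1.796n²π²/3² - 10.728.
First three modes:
  n=1: λ₁ = 1.796π²/3² - 10.728 ≈ -8.758
  n=2: λ₂ = 7.184π²/3² - 10.728 ≈ -2.85
  n=3: λ₃ = 16.164π²/3² - 10.728 ≈ 6.998
Since 1.796π²/3² ≈ 1.97 < 10.728, λ₁ < 0.
The n=1 mode grows fastest (−λₙ is largest for n=1) → dominates.
Asymptotic: θ ~ c₁ sin(πx/3) e^{8.758t} (exponential growth at rate −λ₁ ≈ 8.758).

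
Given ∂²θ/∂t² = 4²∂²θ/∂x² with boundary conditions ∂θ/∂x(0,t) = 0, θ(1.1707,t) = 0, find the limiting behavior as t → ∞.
θ oscillates (no decay). Energy is conserved; the solution oscillates indefinitely as standing waves.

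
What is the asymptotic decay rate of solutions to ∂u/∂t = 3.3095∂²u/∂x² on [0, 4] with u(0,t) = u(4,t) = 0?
Eigenvalues: λₙ = 3.3095n²π²/4².
First three modes:
  n=1: λ₁ = 3.3095π²/4² ≈ 2.041
  n=2: λ₂ = 13.238π²/4² ≈ 8.166 (4× faster decay)
  n=3: λ₃ = 29.7855π²/4² ≈ 18.373 (9× faster decay)
As t → ∞, higher modes decay exponentially faster. The n=1 mode dominates: u ~ c₁ sin(πx/4) e^{-λ₁t}.
Decay rate: λ₁ = 3.3095π²/4² ≈ 2.041.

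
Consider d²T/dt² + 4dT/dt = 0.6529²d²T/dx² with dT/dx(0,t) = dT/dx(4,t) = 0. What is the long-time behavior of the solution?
As t → ∞, T → constant (steady state). Damping (γ=4) dissipates the nonconstant modes; with Neumann BCs the spatial average obeys M''+γM'=0 and tends to a finite limit.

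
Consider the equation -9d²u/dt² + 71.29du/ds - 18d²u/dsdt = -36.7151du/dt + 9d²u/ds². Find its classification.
Rewriting in standard form: -9d²u/ds² - 18d²u/dsdt - 9d²u/dt² + 71.29du/ds + 36.7151du/dt = 0. Parabolic. (A = -9, B = -18, C = -9 gives B² - 4AC = 0.)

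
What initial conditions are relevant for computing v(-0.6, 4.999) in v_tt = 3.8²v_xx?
Domain of dependence: [-19.5962, 18.3962]. Signals travel at speed 3.8, so data within |x - -0.6| ≤ 3.8·4.999 = 18.9962 can reach the point.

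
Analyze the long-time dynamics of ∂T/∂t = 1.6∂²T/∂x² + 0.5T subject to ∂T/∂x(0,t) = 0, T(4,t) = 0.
Long-time behavior: T grows unboundedly. Reaction dominates diffusion (r=0.5 > κπ²/(4L²)≈0.25); solution grows exponentially.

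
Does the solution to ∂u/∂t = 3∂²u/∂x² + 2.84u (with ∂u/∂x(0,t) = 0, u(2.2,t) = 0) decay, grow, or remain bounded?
u grows unboundedly. Reaction dominates diffusion (r=2.84 > κπ²/(4L²)≈1.53); solution grows exponentially.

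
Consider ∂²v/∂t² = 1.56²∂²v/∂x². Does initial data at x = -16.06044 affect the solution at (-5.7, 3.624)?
No. The domain of dependence is [-11.35344, -0.04656], and -16.06044 is outside this interval.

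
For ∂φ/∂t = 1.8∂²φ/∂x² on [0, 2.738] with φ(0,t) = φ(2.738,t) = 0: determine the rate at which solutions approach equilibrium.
Eigenvalues: λₙ = 1.8n²π²/2.738².
First three modes:
  n=1: λ₁ = 1.8π²/2.738² ≈ 2.37
  n=2: λ₂ = 7.2π²/2.738² ≈ 9.479 (4× faster decay)
  n=3: λ₃ = 16.2π²/2.738² ≈ 21.328 (9× faster decay)
As t → ∞, higher modes decay exponentially faster. The n=1 mode dominates: φ ~ c₁ sin(πx/2.738) e^{-λ₁t}.
Decay rate: λ₁ = 1.8π²/2.738² ≈ 2.37.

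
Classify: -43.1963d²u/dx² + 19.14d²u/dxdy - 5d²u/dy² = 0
Elliptic (discriminant = -497.5864).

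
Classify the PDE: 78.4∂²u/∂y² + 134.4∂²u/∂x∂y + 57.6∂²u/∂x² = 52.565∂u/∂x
Rewriting in standard form: 57.6∂²u/∂x² + 134.4∂²u/∂x∂y + 78.4∂²u/∂y² - 52.565∂u/∂x = 0. A = 57.6, B = 134.4, C = 78.4. Discriminant B² - 4AC = 0. Since 0 = 0, parabolic.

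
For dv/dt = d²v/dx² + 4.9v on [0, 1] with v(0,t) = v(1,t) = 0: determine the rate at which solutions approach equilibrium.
Eigenvalues: λₙ = n²π²/1² - 4.9.
First three modes:
  n=1: λ₁ = π² - 4.9 ≈ 4.97
  n=2: λ₂ = 4π² - 4.9 ≈ 34.578
  n=3: λ₃ = 9π² - 4.9 ≈ 83.926
Since π² ≈ 9.87 > 4.9, all λₙ > 0.
The n=1 mode decays slowest → dominates as t → ∞.
Asymptotic: v ~ c₁ sin(πx/1) e^{-λ₁t} with decay rate λ₁ ≈ 4.97.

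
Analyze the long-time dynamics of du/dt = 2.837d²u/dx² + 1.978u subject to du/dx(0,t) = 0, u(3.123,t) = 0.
Long-time behavior: u grows unboundedly. Reaction dominates diffusion (r=1.978 > κπ²/(4L²)≈0.72); solution grows exponentially.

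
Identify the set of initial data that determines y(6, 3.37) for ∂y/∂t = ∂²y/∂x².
The entire real line. The heat equation has infinite propagation speed: any initial disturbance instantly affects all points (though exponentially small far away).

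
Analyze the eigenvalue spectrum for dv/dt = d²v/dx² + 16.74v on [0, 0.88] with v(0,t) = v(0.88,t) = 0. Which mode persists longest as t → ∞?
Eigenvalues: λₙ = n²π²/0.88² - 16.74.
First three modes:
  n=1: λ₁ = π²/0.88² - 16.74 ≈ -3.995
  n=2: λ₂ = 4π²/0.88² - 16.74 ≈ 34.239
  n=3: λ₃ = 9π²/0.88² - 16.74 ≈ 97.964
Since π²/0.88² ≈ 12.745 < 16.74, λ₁ < 0.
The n=1 mode grows fastest (−λₙ is largest for n=1) → dominates.
Asymptotic: v ~ c₁ sin(πx/0.88) e^{3.995t} (exponential growth at rate −λ₁ ≈ 3.995).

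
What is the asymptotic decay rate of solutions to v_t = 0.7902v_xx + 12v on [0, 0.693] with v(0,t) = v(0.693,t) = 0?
Eigenvalues: λₙ = 0.7902n²π²/0.693² - 12.
First three modes:
  n=1: λ₁ = 0.7902π²/0.693² - 12 ≈ 4.239
  n=2: λ₂ = 3.1608π²/0.693² - 12 ≈ 52.958
  n=3: λ₃ = 7.1118π²/0.693² - 12 ≈ 134.155
Since 0.7902π²/0.693² ≈ 16.239 > 12, all λₙ > 0.
The n=1 mode decays slowest → dominates as t → ∞.
Asymptotic: v ~ c₁ sin(πx/0.693) e^{-λ₁t} with decay rate λ₁ ≈ 4.239.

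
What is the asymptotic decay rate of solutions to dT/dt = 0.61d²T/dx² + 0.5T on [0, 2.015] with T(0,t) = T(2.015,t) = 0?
Eigenvalues: λₙ = 0.61n²π²/2.015² - 0.5.
First three modes:
  n=1: λ₁ = 0.61π²/2.015² - 0.5 ≈ 0.983
  n=2: λ₂ = 2.44π²/2.015² - 0.5 ≈ 5.431
  n=3: λ₃ = 5.49π²/2.015² - 0.5 ≈ 12.845
Since 0.61π²/2.015² ≈ 1.483 > 0.5, all λₙ > 0.
The n=1 mode decays slowest → dominates as t → ∞.
Asymptotic: T ~ c₁ sin(πx/2.015) e^{-λ₁t} with decay rate λ₁ ≈ 0.983.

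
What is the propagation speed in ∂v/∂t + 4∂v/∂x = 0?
Speed = 4. Information travels along x - 4t = const (rightward).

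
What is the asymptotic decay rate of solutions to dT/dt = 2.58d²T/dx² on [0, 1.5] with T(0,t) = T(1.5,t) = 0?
Eigenvalues: λₙ = 2.58n²π²/1.5².
First three modes:
  n=1: λ₁ = 2.58π²/1.5² ≈ 11.317
  n=2: λ₂ = 10.32π²/1.5² ≈ 45.269 (4× faster decay)
  n=3: λ₃ = 23.22π²/1.5² ≈ 101.854 (9× faster decay)
As t → ∞, higher modes decay exponentially faster. The n=1 mode dominates: T ~ c₁ sin(πx/1.5) e^{-λ₁t}.
Decay rate: λ₁ = 2.58π²/1.5² ≈ 11.317.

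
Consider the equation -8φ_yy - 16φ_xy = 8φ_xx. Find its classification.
Rewriting in standard form: -8φ_xx - 16φ_xy - 8φ_yy = 0. Parabolic. (A = -8, B = -16, C = -8 gives B² - 4AC = 0.)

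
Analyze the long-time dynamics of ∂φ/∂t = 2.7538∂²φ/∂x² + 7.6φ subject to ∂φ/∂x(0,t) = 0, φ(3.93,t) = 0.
Long-time behavior: φ grows unboundedly. Reaction dominates diffusion (r=7.6 > κπ²/(4L²)≈0.44); solution grows exponentially.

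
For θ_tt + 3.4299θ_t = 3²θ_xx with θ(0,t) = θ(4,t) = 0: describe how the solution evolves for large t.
θ → 0. Damping (γ=3.4299) dissipates energy; oscillations decay exponentially.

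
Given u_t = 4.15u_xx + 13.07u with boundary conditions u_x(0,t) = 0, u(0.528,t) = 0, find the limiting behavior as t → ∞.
u → 0. Diffusion dominates reaction (r=13.07 < κπ²/(4L²)≈36.73); solution decays.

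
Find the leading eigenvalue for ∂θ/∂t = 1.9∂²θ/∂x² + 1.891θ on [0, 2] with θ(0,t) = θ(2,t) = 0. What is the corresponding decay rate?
Eigenvalues: λₙ = 1.9n²π²/2² - 1.891.
First three modes:
  n=1: λ₁ = 1.9π²/2² - 1.891 ≈ 2.797
  n=2: λ₂ = 7.6π²/2² - 1.891 ≈ 16.861
  n=3: λ₃ = 17.1π²/2² - 1.891 ≈ 40.302
Since 1.9π²/2² ≈ 4.688 > 1.891, all λₙ > 0.
The n=1 mode decays slowest → dominates as t → ∞.
Asymptotic: θ ~ c₁ sin(πx/2) e^{-λ₁t} with decay rate λ₁ ≈ 2.797.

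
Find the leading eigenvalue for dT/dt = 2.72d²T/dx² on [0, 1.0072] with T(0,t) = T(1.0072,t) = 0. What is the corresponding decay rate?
Eigenvalues: λₙ = 2.72n²π²/1.0072².
First three modes:
  n=1: λ₁ = 2.72π²/1.0072² ≈ 26.463
  n=2: λ₂ = 10.88π²/1.0072² ≈ 105.852 (4× faster decay)
  n=3: λ₃ = 24.48π²/1.0072² ≈ 238.166 (9× faster decay)
As t → ∞, higher modes decay exponentially faster. The n=1 mode dominates: T ~ c₁ sin(πx/1.0072) e^{-λ₁t}.
Decay rate: λ₁ = 2.72π²/1.0072² ≈ 26.463.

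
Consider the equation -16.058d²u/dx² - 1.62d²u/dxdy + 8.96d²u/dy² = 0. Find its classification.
Hyperbolic. (A = -16.058, B = -1.62, C = 8.96 gives B² - 4AC = 578.14312.)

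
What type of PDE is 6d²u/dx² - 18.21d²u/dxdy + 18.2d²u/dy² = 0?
With A = 6, B = -18.21, C = 18.2, the discriminant is -105.1959. This is an elliptic PDE.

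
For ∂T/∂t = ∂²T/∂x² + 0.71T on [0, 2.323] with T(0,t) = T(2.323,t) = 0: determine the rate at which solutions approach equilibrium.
Eigenvalues: λₙ = n²π²/2.323² - 0.71.
First three modes:
  n=1: λ₁ = π²/2.323² - 0.71 ≈ 1.119
  n=2: λ₂ = 4π²/2.323² - 0.71 ≈ 6.606
  n=3: λ₃ = 9π²/2.323² - 0.71 ≈ 15.751
Since π²/2.323² ≈ 1.829 > 0.71, all λₙ > 0.
The n=1 mode decays slowest → dominates as t → ∞.
Asymptotic: T ~ c₁ sin(πx/2.323) e^{-λ₁t} with decay rate λ₁ ≈ 1.119.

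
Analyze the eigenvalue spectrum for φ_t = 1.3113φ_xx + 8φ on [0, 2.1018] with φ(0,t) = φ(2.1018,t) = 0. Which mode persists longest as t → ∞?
Eigenvalues: λₙ = 1.3113n²π²/2.1018² - 8.
First three modes:
  n=1: λ₁ = 1.3113π²/2.1018² - 8 ≈ -5.07
  n=2: λ₂ = 5.2452π²/2.1018² - 8 ≈ 3.719
  n=3: λ₃ = 11.8017π²/2.1018² - 8 ≈ 18.367
Since 1.3113π²/2.1018² ≈ 2.93 < 8, λ₁ < 0.
The n=1 mode grows fastest (−λₙ is largest for n=1) → dominates.
Asymptotic: φ ~ c₁ sin(πx/2.1018) e^{5.07t} (exponential growth at rate −λ₁ ≈ 5.07).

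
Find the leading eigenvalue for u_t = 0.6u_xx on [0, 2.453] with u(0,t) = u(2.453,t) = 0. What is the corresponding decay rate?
Eigenvalues: λₙ = 0.6n²π²/2.453².
First three modes:
  n=1: λ₁ = 0.6π²/2.453² ≈ 0.984
  n=2: λ₂ = 2.4π²/2.453² ≈ 3.937 (4× faster decay)
  n=3: λ₃ = 5.4π²/2.453² ≈ 8.857 (9× faster decay)
As t → ∞, higher modes decay exponentially faster. The n=1 mode dominates: u ~ c₁ sin(πx/2.453) e^{-λ₁t}.
Decay rate: λ₁ = 0.6π²/2.453² ≈ 0.984.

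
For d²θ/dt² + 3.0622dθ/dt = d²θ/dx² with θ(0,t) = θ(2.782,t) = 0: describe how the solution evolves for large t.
θ → 0. Damping (γ=3.0622) dissipates energy; oscillations decay exponentially.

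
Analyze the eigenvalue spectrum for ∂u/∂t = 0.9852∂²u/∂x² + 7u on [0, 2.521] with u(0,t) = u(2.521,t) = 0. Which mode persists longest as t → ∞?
Eigenvalues: λₙ = 0.9852n²π²/2.521² - 7.
First three modes:
  n=1: λ₁ = 0.9852π²/2.521² - 7 ≈ -5.47
  n=2: λ₂ = 3.9408π²/2.521² - 7 ≈ -0.88
  n=3: λ₃ = 8.8668π²/2.521² - 7 ≈ 6.77
Since 0.9852π²/2.521² ≈ 1.53 < 7, λ₁ < 0.
The n=1 mode grows fastest (−λₙ is largest for n=1) → dominates.
Asymptotic: u ~ c₁ sin(πx/2.521) e^{5.47t} (exponential growth at rate −λ₁ ≈ 5.47).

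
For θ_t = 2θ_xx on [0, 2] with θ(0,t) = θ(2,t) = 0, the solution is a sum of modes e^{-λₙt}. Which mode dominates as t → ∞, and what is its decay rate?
Eigenvalues: λₙ = 2n²π²/2².
First three modes:
  n=1: λ₁ = 2π²/2² ≈ 4.935
  n=2: λ₂ = 8π²/2² ≈ 19.739 (4× faster decay)
  n=3: λ₃ = 18π²/2² ≈ 44.413 (9× faster decay)
As t → ∞, higher modes decay exponentially faster. The n=1 mode dominates: θ ~ c₁ sin(πx/2) e^{-λ₁t}.
Decay rate: λ₁ = 2π²/2² ≈ 4.935.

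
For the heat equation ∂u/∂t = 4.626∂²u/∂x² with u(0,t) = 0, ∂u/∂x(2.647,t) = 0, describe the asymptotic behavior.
u → 0. Heat escapes through the Dirichlet boundary.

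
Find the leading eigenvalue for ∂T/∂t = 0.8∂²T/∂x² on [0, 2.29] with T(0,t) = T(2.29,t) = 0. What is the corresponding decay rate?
Eigenvalues: λₙ = 0.8n²π²/2.29².
First three modes:
  n=1: λ₁ = 0.8π²/2.29² ≈ 1.506
  n=2: λ₂ = 3.2π²/2.29² ≈ 6.023 (4× faster decay)
  n=3: λ₃ = 7.2π²/2.29² ≈ 13.551 (9× faster decay)
As t → ∞, higher modes decay exponentially faster. The n=1 mode dominates: T ~ c₁ sin(πx/2.29) e^{-λ₁t}.
Decay rate: λ₁ = 0.8π²/2.29² ≈ 1.506.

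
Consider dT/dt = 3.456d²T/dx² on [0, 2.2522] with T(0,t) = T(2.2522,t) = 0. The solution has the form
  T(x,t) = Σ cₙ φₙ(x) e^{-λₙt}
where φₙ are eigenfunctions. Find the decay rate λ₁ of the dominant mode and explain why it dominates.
Eigenvalues: λₙ = 3.456n²π²/2.2522².
First three modes:
  n=1: λ₁ = 3.456π²/2.2522² ≈ 6.724
  n=2: λ₂ = 13.824π²/2.2522² ≈ 26.898 (4× faster decay)
  n=3: λ₃ = 31.104π²/2.2522² ≈ 60.52 (9× faster decay)
As t → ∞, higher modes decay exponentially faster. The n=1 mode dominates: T ~ c₁ sin(πx/2.2522) e^{-λ₁t}.
Decay rate: λ₁ = 3.456π²/2.2522² ≈ 6.724.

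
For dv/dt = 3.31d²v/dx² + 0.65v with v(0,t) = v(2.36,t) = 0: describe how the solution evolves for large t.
v → 0. Diffusion dominates reaction (r=0.65 < κπ²/L²≈5.87); solution decays.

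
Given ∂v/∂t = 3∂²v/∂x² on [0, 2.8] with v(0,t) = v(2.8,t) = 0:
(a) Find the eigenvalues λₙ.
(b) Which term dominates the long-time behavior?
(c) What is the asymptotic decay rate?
Eigenvalues: λₙ = 3n²π²/2.8².
First three modes:
  n=1: λ₁ = 3π²/2.8² ≈ 3.777
  n=2: λ₂ = 12π²/2.8² ≈ 15.107 (4× faster decay)
  n=3: λ₃ = 27π²/2.8² ≈ 33.99 (9× faster decay)
As t → ∞, higher modes decay exponentially faster. The n=1 mode dominates: v ~ c₁ sin(πx/2.8) e^{-λ₁t}.
Decay rate: λ₁ = 3π²/2.8² ≈ 3.777.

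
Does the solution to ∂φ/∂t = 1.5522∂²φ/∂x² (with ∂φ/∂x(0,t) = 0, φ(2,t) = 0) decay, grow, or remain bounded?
φ → 0. Heat escapes through the Dirichlet boundary.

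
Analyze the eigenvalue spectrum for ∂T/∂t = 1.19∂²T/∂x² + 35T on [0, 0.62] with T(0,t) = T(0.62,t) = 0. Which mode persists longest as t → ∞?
Eigenvalues: λₙ = 1.19n²π²/0.62² - 35.
First three modes:
  n=1: λ₁ = 1.19π²/0.62² - 35 ≈ -4.446
  n=2: λ₂ = 4.76π²/0.62² - 35 ≈ 87.215
  n=3: λ₃ = 10.71π²/0.62² - 35 ≈ 239.983
Since 1.19π²/0.62² ≈ 30.554 < 35, λ₁ < 0.
The n=1 mode grows fastest (−λₙ is largest for n=1) → dominates.
Asymptotic: T ~ c₁ sin(πx/0.62) e^{4.446t} (exponential growth at rate −λ₁ ≈ 4.446).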